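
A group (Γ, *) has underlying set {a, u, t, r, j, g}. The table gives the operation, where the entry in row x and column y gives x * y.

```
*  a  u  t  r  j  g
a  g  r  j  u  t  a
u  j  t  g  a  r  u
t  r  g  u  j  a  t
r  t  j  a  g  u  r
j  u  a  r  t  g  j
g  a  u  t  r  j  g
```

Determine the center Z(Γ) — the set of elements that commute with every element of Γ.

An element z is central iff its row equals its column in the table.
For a: a * t = j ≠ r = t * a, so a ∉ Z.
Checking each element this way leaves Z(Γ) = {g}.

{g}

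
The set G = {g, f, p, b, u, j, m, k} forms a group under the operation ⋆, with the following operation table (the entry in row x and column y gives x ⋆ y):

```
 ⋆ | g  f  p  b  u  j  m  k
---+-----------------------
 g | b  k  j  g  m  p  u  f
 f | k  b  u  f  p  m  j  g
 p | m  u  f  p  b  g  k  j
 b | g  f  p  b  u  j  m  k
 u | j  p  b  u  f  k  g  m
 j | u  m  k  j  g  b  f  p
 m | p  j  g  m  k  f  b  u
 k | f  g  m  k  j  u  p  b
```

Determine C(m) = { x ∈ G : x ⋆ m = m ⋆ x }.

{b, f, j, m}

Compare row m with column m entry by entry.
j ⋆ m = f = m ⋆ j, so j commutes with m.
k ⋆ m = p but m ⋆ k = u, so k does not.
Collecting the elements that commute with m: C(m) = {b, f, j, m}.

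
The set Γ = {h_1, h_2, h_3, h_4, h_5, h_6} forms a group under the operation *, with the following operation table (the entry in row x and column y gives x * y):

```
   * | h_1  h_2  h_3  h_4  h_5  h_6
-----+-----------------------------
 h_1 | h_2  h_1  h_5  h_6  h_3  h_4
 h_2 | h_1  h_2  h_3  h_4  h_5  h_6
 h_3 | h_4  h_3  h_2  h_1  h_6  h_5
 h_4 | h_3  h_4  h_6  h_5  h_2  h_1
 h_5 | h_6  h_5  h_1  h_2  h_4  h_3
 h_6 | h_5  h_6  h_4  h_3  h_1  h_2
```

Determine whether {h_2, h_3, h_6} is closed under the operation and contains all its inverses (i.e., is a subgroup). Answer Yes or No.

h_6 * h_3 = h_4, which is not in {h_2, h_3, h_6}.
The subset is not closed under *, so it is not a subgroup.
(Structurally, Γ here is isomorphic to the symmetric group S_3.)

No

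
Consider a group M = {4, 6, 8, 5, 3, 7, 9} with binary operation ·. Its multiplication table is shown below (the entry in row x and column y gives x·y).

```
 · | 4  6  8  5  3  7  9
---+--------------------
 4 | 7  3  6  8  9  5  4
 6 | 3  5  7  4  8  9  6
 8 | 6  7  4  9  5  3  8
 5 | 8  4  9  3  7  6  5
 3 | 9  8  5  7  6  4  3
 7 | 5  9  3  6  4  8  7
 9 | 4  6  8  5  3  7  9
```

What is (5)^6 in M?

5^1 = 5
5^2 = 5·5 = 3
5^3 = 3·5 = 7
5^4 = 7·5 = 6
5^5 = 6·5 = 4
5^6 = 4·5 = 8
(Structurally, M here is isomorphic to the cyclic group Z_7.)

8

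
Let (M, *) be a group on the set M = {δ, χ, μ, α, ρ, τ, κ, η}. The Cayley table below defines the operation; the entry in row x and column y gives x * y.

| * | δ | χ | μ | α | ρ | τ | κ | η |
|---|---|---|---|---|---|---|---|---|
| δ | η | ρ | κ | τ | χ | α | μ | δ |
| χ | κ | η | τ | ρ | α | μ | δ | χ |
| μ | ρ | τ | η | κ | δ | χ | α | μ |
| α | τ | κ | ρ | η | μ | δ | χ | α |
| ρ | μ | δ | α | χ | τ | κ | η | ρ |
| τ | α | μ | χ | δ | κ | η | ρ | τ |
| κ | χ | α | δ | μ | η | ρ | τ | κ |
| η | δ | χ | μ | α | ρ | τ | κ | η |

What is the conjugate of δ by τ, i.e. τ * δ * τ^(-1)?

δ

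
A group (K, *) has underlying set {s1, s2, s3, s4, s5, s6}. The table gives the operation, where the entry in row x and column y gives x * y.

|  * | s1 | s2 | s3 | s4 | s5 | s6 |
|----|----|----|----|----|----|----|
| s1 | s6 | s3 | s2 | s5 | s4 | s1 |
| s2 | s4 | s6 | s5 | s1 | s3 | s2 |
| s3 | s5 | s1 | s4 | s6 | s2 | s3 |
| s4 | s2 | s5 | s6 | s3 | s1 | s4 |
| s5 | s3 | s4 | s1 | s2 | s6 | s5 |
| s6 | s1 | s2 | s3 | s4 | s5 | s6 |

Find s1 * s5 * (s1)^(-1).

s2

The identity is s6. In row s1, the entry s6 sits in column s1, so s1^(-1) = s1.
s1 * s5 = s4
s4 * s1 = s2
(Structurally, K here is isomorphic to the symmetric group S_3.)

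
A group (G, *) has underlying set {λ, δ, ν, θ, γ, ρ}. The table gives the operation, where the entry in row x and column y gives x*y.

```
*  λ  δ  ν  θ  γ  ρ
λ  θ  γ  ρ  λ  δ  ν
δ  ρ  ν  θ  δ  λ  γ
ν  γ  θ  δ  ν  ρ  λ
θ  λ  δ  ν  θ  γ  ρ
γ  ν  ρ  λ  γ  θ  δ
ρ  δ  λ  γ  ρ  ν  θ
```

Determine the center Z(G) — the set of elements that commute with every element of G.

{θ}

An element z is central iff its row equals its column in the table.
For λ: λ*δ = γ ≠ ρ = δ*λ, so λ ∉ Z.
Checking each element this way leaves Z(G) = {θ}.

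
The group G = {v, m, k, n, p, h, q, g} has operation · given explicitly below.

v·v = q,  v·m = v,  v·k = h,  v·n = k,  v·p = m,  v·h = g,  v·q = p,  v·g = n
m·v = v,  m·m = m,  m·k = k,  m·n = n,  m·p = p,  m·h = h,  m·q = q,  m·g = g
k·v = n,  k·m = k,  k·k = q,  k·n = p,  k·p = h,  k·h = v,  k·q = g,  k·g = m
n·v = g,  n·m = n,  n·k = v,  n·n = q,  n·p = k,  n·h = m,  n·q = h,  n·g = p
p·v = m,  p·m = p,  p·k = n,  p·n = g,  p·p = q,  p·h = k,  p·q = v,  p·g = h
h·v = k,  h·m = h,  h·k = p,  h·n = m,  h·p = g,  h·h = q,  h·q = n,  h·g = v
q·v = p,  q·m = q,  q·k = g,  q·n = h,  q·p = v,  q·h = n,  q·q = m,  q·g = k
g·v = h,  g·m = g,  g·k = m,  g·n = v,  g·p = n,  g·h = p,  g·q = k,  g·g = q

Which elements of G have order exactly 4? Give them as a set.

Identity is m. Compute the order of each non-identity element by repeated multiplication:
  v: v → q → p → m  (order 4)
  k: k → q → g → m  (order 4)
  n: n → q → h → m  (order 4)
  p: p → q → v → m  (order 4)
  h: h → q → n → m  (order 4)
  q: q → m  (order 2)
  g: g → q → k → m  (order 4)
Elements of order 4: {g, h, k, n, p, v}.

{g, h, k, n, p, v}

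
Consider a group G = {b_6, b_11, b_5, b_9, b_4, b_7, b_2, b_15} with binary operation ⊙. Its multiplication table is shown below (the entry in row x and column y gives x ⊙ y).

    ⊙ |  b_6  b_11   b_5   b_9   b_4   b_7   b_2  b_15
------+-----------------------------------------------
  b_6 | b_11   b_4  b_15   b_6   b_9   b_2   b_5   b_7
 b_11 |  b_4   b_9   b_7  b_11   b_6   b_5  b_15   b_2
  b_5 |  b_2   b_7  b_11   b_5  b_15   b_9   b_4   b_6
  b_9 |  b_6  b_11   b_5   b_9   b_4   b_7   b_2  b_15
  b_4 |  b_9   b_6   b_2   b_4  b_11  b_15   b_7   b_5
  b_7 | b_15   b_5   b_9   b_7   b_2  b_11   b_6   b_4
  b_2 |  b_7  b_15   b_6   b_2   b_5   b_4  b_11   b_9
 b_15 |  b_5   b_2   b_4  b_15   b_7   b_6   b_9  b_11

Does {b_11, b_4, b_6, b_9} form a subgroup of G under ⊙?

{b_11, b_4, b_6, b_9} contains the identity b_9.
Checking products: every product of two elements of {b_11, b_4, b_6, b_9} (read from the table) lies in {b_11, b_4, b_6, b_9}, so the set is closed.
In a finite group, a nonempty closed subset is a subgroup. So {b_11, b_4, b_6, b_9} ≤ G.

Yes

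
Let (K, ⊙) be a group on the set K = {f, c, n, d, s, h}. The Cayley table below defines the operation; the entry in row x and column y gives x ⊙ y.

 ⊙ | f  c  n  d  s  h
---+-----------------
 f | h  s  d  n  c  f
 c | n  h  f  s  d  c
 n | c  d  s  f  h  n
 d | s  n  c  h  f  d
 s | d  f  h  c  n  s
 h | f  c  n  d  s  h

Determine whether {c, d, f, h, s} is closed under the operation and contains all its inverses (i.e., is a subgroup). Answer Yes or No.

No

s ⊙ s = n, which is not in {c, d, f, h, s}.
The subset is not closed under ⊙, so it is not a subgroup.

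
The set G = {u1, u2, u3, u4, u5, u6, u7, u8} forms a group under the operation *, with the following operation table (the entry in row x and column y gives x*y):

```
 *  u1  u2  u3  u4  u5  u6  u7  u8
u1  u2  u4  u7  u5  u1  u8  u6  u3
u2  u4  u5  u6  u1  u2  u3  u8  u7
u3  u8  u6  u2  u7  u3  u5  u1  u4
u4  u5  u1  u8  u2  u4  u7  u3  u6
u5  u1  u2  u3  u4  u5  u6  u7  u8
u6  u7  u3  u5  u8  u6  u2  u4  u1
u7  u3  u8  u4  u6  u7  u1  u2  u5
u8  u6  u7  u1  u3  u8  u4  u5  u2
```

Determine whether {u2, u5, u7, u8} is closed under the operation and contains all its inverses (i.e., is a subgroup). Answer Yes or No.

Yes

{u2, u5, u7, u8} contains the identity u5.
Checking products: every product of two elements of {u2, u5, u7, u8} (read from the table) lies in {u2, u5, u7, u8}, so the set is closed.
In a finite group, a nonempty closed subset is a subgroup. So {u2, u5, u7, u8} ≤ G.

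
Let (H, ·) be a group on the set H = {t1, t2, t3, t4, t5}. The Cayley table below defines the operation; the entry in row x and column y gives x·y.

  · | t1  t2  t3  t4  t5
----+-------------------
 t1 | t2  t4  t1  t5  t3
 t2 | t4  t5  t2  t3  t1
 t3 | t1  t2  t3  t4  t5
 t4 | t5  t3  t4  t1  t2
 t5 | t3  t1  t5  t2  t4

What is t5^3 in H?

t2

t5^1 = t5
t5^2 = t5·t5 = t4
t5^3 = t4·t5 = t2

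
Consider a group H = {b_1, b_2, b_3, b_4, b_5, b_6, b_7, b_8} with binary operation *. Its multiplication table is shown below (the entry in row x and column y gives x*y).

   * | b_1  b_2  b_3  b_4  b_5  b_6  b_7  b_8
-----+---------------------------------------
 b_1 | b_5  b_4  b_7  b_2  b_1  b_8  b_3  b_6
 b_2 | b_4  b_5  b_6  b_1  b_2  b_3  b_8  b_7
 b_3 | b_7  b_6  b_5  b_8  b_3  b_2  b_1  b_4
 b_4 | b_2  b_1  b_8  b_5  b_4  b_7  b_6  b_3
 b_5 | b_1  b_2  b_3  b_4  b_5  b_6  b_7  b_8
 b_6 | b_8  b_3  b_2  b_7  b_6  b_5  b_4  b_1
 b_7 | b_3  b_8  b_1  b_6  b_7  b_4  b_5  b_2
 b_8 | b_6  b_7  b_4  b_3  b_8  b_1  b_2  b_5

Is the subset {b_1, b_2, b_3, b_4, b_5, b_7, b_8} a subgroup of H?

b_8*b_1 = b_6, which is not in {b_1, b_2, b_3, b_4, b_5, b_7, b_8}.
The subset is not closed under *, so it is not a subgroup.
(Structurally, H here is isomorphic to the elementary abelian group (Z_2)^3.)

No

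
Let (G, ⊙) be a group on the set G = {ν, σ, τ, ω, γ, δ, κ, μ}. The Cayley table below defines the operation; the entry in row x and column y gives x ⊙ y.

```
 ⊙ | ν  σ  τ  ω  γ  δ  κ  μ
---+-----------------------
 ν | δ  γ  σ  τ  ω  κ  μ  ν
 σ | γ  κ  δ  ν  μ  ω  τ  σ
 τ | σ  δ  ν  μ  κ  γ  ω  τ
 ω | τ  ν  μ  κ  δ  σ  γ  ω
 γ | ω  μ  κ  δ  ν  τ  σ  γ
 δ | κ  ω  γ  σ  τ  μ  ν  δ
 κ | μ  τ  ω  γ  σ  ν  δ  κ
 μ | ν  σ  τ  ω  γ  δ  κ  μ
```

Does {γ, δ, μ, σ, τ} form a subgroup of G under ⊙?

γ ⊙ γ = ν, which is not in {γ, δ, μ, σ, τ}.
The subset is not closed under ⊙, so it is not a subgroup.

No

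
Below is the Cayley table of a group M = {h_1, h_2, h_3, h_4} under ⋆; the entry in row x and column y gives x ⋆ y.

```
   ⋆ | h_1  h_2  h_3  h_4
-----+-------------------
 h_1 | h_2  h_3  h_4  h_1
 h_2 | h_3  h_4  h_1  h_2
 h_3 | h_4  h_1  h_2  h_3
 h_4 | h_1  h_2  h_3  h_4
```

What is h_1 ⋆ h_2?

h_3

Read row h_1, column h_2: h_1 ⋆ h_2 = h_3.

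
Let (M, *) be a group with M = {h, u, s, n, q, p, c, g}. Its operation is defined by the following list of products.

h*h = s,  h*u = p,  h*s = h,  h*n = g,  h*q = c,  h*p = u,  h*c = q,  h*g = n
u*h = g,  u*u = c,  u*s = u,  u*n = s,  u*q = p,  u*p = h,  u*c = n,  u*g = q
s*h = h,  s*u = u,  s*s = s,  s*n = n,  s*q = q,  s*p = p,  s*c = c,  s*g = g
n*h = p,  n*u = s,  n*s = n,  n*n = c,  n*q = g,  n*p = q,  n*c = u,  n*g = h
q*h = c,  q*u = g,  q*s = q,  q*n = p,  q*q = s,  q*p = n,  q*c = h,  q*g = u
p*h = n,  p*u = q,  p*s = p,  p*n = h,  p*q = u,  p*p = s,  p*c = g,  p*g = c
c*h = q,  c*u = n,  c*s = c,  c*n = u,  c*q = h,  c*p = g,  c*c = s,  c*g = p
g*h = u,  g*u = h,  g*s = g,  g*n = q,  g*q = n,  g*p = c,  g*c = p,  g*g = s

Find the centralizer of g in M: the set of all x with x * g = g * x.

Compare row g with column g entry by entry.
c * g = p = g * c, so c commutes with g.
h * g = n but g * h = u, so h does not.
Collecting the elements that commute with g: C(g) = {c, g, p, s}.

{c, g, p, s}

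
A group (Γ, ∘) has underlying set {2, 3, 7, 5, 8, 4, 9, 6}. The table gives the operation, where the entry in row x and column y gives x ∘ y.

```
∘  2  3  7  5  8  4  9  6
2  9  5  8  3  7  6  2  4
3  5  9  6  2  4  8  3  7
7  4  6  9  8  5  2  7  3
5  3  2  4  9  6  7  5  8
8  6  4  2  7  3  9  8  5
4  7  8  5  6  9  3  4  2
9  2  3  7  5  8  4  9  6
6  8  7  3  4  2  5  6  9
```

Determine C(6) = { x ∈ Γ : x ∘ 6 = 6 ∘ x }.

{3, 6, 7, 9}

Compare row 6 with column 6 entry by entry.
7 ∘ 6 = 3 = 6 ∘ 7, so 7 commutes with 6.
2 ∘ 6 = 4 but 6 ∘ 2 = 8, so 2 does not.
Collecting the elements that commute with 6: C(6) = {3, 6, 7, 9}.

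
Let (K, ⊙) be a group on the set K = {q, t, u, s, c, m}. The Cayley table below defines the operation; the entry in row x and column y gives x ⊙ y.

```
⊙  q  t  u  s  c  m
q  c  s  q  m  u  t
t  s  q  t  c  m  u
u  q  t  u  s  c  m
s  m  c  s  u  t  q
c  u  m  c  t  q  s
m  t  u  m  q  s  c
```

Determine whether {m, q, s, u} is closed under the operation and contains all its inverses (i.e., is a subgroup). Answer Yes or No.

q ⊙ q = c, which is not in {m, q, s, u}.
The subset is not closed under ⊙, so it is not a subgroup.

No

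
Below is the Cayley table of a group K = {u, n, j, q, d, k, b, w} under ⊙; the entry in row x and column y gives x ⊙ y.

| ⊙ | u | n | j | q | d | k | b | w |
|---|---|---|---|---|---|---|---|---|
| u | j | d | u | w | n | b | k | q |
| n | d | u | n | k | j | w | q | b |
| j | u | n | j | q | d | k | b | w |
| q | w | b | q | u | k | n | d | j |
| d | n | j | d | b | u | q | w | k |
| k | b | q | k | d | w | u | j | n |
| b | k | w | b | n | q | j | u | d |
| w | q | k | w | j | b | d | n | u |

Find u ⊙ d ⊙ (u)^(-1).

d

The identity is j. In row u, the entry j sits in column u, so u^(-1) = u.
u ⊙ d = n
n ⊙ u = d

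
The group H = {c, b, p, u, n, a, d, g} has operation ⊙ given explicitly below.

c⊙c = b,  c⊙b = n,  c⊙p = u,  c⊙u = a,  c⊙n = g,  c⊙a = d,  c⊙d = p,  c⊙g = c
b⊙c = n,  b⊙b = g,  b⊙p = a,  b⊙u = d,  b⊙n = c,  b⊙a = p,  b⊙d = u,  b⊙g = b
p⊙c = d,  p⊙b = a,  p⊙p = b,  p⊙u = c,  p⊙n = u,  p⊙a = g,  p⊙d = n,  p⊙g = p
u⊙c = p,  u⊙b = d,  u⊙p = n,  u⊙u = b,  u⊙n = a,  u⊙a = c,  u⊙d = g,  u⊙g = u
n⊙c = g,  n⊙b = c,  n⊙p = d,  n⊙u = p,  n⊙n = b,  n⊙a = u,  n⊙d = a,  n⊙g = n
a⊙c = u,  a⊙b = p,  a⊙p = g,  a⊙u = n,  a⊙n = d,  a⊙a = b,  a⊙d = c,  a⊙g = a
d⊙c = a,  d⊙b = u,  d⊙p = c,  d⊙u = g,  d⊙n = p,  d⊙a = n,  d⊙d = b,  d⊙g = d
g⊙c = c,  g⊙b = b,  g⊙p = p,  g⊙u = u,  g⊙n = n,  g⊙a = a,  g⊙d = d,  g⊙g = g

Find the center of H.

{b, g}

An element z is central iff its row equals its column in the table.
For c: c ⊙ p = u ≠ d = p ⊙ c, so c ∉ Z.
Checking each element this way leaves Z(H) = {b, g}.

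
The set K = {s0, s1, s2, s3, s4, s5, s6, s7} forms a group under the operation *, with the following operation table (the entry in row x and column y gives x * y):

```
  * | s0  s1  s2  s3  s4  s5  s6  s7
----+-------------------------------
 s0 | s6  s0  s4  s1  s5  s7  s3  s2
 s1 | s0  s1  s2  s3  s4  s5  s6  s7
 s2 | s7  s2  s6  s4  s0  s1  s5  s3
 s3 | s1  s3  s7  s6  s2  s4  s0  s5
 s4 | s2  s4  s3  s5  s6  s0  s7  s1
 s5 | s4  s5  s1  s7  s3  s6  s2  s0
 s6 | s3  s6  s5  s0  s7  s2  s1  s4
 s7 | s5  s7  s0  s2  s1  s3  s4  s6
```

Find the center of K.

{s1, s6}

An element z is central iff its row equals its column in the table.
For s7: s7 * s0 = s5 ≠ s2 = s0 * s7, so s7 ∉ Z.
Checking each element this way leaves Z(K) = {s1, s6}.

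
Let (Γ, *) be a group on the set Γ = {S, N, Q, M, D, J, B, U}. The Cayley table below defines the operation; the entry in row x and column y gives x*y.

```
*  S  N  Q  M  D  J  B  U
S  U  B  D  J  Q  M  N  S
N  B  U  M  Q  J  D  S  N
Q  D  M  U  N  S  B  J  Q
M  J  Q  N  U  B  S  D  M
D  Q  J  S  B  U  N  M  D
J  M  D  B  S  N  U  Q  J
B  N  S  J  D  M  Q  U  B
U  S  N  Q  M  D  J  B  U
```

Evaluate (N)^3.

N

N^1 = N
N^2 = N*N = U
N^3 = U*N = N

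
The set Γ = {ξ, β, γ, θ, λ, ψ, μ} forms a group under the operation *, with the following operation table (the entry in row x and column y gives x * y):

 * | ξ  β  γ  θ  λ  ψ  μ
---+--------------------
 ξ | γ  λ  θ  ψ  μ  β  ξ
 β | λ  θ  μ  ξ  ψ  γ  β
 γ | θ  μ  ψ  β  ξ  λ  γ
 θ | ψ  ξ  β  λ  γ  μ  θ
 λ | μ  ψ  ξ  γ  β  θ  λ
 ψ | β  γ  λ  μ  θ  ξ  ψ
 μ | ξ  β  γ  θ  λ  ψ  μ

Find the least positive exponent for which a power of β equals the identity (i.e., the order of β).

7

The identity element is μ (its row matches the header).
β^1 = β
β^2 = β * β = θ
β^3 = θ * β = ξ
β^4 = ξ * β = λ
β^5 = λ * β = ψ
β^6 = ψ * β = γ
β^7 = γ * β = μ
The first power of β equal to the identity is β^7, so ord(β) = 7.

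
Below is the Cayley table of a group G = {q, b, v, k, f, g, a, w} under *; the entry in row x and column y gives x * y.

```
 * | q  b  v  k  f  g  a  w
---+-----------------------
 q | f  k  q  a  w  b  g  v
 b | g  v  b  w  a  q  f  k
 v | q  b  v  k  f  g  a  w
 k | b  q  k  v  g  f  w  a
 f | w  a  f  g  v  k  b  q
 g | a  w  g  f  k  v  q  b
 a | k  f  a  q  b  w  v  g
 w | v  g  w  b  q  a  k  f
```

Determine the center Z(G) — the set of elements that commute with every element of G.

An element z is central iff its row equals its column in the table.
For g: g * q = a ≠ b = q * g, so g ∉ Z.
Checking each element this way leaves Z(G) = {f, v}.
(Structurally, G here is isomorphic to the dihedral group D_4.)

{f, v}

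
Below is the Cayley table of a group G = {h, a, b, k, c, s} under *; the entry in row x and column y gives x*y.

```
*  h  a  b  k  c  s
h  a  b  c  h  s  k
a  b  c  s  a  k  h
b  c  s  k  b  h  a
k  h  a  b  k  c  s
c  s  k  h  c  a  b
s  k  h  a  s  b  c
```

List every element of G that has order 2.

Identity is k. Compute the order of each non-identity element by repeated multiplication:
  h: h → a → b → c → s → k  (order 6)
  a: a → c → k  (order 3)
  b: b → k  (order 2)
  c: c → a → k  (order 3)
  s: s → c → b → a → h → k  (order 6)
Elements of order 2: {b}.

{b}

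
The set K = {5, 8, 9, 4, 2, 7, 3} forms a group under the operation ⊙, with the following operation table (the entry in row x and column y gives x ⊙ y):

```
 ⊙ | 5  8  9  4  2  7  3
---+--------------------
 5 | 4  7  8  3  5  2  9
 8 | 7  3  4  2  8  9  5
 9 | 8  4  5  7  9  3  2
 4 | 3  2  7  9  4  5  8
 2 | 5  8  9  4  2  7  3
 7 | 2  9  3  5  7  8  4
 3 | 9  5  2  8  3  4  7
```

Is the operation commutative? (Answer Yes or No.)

Check whether the table is symmetric across its main diagonal.
Every entry (row x, col y) equals the entry (row y, col x), so K is abelian.
(In fact K ≅ the cyclic group Z_7.)

Yes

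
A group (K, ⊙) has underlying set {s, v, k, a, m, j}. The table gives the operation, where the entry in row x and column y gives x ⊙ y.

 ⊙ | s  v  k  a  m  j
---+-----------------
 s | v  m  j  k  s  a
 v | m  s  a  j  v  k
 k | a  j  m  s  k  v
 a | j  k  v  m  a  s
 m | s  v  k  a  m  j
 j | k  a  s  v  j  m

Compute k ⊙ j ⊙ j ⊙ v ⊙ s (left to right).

k ⊙ j = v
v ⊙ j = k
k ⊙ v = j
j ⊙ s = k
(Structurally, K here is isomorphic to the symmetric group S_3.)

k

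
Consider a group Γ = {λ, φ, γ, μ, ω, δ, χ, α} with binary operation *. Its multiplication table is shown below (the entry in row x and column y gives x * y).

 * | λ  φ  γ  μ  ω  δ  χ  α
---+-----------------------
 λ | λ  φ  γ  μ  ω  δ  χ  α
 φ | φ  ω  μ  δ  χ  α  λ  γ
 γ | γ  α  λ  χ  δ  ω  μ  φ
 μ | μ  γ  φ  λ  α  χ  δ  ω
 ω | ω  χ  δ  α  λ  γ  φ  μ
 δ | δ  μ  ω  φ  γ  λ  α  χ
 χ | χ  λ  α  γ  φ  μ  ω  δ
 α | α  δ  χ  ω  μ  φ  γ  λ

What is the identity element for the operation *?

λ

The identity e satisfies e * x = x for all x, so its row in the table reproduces the column headers.
Row λ reads: λ, φ, γ, μ, ω, δ, χ, α — exactly the header order. So λ is the identity.
(Structurally, Γ here is isomorphic to the dihedral group D_4.)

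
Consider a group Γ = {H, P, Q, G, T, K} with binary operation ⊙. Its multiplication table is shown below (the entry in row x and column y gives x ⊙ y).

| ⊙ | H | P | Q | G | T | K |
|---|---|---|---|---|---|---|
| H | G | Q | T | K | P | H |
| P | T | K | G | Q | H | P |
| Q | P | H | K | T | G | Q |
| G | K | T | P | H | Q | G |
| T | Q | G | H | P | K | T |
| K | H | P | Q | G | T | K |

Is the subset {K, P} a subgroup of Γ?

{K, P} contains the identity K.
Checking products: every product of two elements of {K, P} (read from the table) lies in {K, P}, so the set is closed.
In a finite group, a nonempty closed subset is a subgroup. So {K, P} ≤ Γ.
(Structurally, Γ here is isomorphic to the symmetric group S_3.)

Yes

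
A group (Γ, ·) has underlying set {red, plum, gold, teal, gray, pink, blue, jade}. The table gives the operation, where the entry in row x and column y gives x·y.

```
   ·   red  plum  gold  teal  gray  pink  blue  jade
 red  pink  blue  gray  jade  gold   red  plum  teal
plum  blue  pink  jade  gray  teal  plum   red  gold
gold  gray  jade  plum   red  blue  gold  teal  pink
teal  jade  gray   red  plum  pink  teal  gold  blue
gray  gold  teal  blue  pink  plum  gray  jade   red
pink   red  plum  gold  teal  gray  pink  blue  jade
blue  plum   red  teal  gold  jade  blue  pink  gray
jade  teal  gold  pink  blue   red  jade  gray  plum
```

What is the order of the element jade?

4

The identity element is pink (its row matches the header).
jade^1 = jade
jade^2 = jade·jade = plum
jade^3 = plum·jade = gold
jade^4 = gold·jade = pink
The first power of jade equal to the identity is jade^4, so ord(jade) = 4.
(Structurally, Γ here is isomorphic to Z_2 x Z_4.)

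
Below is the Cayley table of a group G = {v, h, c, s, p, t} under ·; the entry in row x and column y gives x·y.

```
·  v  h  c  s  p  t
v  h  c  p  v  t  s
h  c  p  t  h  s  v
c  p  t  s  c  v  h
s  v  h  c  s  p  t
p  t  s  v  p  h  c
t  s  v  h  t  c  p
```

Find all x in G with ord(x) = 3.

Identity is s. Compute the order of each non-identity element by repeated multiplication:
  v: v → h → c → p → t → s  (order 6)
  h: h → p → s  (order 3)
  c: c → s  (order 2)
  p: p → h → s  (order 3)
  t: t → p → c → h → v → s  (order 6)
Elements of order 3: {h, p}.

{h, p}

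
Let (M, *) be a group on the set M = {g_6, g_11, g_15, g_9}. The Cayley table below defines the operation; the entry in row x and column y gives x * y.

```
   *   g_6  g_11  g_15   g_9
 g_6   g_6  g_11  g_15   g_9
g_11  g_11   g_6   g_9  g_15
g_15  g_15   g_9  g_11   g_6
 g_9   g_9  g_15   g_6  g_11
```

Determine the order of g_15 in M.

4

The identity element is g_6 (its row matches the header).
g_15^1 = g_15
g_15^2 = g_15 * g_15 = g_11
g_15^3 = g_11 * g_15 = g_9
g_15^4 = g_9 * g_15 = g_6
The first power of g_15 equal to the identity is g_15^4, so ord(g_15) = 4.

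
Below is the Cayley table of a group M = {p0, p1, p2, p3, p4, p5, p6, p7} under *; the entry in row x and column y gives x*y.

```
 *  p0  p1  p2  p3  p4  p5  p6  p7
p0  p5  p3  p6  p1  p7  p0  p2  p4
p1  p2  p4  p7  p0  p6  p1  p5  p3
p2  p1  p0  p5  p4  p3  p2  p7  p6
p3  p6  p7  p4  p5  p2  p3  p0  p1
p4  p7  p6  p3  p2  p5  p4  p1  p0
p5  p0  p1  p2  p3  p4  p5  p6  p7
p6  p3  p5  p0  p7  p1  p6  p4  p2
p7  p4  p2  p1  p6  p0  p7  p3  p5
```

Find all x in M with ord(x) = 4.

{p1, p6}

Identity is p5. Compute the order of each non-identity element by repeated multiplication:
  p0: p0 → p5  (order 2)
  p1: p1 → p4 → p6 → p5  (order 4)
  p2: p2 → p5  (order 2)
  p3: p3 → p5  (order 2)
  p4: p4 → p5  (order 2)
  p6: p6 → p4 → p1 → p5  (order 4)
  p7: p7 → p5  (order 2)
Elements of order 4: {p1, p6}.
(Structurally, M here is isomorphic to the dihedral group D_4.)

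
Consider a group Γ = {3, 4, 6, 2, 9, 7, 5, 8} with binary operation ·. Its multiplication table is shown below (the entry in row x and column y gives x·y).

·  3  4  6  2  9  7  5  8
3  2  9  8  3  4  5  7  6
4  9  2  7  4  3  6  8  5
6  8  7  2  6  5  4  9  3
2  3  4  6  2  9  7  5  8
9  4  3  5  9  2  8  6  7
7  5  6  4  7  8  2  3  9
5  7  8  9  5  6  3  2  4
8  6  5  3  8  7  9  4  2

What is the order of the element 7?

The identity element is 2 (its row matches the header).
7^1 = 7
7^2 = 7·7 = 2
The first power of 7 equal to the identity is 7^2, so ord(7) = 2.

2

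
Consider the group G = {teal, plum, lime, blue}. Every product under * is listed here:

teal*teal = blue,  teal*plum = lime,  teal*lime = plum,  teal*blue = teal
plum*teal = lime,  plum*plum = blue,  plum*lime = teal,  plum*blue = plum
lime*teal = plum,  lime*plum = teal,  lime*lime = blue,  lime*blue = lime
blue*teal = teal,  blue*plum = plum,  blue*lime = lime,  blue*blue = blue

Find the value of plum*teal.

lime

Read row plum, column teal: plum*teal = lime.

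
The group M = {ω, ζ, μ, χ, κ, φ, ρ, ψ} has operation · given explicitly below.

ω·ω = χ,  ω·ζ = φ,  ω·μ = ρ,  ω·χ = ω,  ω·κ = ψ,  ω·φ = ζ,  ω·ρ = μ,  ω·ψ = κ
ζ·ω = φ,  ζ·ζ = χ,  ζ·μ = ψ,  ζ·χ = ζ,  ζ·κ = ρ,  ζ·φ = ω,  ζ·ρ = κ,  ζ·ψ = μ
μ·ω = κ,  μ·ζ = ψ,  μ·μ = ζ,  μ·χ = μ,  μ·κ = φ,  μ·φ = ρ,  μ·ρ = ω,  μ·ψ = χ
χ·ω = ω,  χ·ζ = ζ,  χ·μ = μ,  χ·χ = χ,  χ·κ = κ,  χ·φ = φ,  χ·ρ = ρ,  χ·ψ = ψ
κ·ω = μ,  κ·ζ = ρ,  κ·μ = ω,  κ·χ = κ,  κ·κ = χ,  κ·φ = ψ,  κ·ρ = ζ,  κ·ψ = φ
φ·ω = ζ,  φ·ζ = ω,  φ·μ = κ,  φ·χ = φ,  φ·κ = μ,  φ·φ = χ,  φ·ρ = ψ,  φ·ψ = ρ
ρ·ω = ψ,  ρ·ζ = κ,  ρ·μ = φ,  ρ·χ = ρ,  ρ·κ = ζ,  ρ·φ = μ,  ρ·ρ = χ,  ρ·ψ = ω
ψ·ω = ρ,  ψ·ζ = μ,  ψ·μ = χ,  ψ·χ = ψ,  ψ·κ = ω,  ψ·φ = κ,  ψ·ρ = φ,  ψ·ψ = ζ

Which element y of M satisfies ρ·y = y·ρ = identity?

First locate the identity: row χ matches the header, so χ is the identity.
Scan row ρ for χ: ρ·ρ = χ. Hence ρ^(-1) = ρ.
(Structurally, M here is isomorphic to the dihedral group D_4.)

ρ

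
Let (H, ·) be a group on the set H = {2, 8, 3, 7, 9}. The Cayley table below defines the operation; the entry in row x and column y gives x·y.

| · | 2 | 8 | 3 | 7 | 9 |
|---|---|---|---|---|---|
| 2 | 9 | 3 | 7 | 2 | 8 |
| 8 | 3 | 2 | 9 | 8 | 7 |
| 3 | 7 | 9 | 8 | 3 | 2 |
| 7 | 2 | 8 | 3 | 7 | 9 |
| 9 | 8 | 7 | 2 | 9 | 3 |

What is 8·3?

Read row 8, column 3: 8·3 = 9.

9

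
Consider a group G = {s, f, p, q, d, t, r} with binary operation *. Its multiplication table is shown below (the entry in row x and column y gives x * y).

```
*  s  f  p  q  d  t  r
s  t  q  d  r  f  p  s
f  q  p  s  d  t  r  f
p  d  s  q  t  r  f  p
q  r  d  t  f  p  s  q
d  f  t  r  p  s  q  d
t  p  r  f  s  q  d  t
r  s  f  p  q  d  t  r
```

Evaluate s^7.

s^1 = s
s^2 = s * s = t
s^3 = t * s = p
s^4 = p * s = d
s^5 = d * s = f
s^6 = f * s = q
s^7 = q * s = r

r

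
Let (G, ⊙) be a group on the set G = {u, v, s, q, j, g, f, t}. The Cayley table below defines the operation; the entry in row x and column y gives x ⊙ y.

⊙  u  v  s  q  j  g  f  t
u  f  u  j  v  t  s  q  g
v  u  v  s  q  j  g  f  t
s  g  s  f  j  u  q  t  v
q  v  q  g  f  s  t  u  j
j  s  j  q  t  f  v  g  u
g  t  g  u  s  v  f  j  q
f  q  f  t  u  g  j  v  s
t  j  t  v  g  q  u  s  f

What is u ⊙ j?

t

Read row u, column j: u ⊙ j = t.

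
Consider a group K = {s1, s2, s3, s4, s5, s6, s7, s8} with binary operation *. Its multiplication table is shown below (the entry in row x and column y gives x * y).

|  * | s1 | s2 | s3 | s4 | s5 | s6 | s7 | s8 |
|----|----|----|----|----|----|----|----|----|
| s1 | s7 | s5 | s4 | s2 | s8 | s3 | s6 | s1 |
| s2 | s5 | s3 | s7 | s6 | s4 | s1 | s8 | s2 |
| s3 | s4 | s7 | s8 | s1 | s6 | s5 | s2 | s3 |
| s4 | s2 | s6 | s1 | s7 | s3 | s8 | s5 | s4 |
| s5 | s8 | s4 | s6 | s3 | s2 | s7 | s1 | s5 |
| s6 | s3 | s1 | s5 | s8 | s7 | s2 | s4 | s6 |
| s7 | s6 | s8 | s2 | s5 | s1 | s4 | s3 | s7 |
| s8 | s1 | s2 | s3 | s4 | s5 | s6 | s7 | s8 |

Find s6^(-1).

s4

First locate the identity: row s8 matches the header, so s8 is the identity.
Scan row s6 for s8: s6 * s4 = s8. Hence s6^(-1) = s4.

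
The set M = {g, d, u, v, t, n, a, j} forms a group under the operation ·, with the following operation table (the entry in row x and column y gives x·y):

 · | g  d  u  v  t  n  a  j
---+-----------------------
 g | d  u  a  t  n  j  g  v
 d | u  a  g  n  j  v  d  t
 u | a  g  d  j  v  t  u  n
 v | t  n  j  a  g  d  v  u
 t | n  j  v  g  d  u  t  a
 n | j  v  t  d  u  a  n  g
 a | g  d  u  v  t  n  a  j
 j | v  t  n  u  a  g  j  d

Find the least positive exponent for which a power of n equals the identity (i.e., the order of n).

2

The identity element is a (its row matches the header).
n^1 = n
n^2 = n·n = a
The first power of n equal to the identity is n^2, so ord(n) = 2.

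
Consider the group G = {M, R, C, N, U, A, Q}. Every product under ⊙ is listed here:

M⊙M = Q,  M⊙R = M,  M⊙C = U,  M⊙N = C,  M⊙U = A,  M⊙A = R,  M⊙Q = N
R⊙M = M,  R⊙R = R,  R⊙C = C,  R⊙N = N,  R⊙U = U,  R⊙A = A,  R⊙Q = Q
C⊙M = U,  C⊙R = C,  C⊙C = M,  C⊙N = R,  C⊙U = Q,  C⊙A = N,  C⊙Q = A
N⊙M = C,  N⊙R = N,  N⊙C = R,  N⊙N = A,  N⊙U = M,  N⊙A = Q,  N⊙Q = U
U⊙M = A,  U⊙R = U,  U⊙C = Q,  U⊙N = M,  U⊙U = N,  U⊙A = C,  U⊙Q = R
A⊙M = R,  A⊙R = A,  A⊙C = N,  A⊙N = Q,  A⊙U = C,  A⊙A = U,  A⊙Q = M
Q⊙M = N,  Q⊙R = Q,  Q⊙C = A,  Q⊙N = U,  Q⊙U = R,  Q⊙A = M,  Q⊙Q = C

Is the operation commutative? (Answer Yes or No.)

Check whether the table is symmetric across its main diagonal.
Every entry (row x, col y) equals the entry (row y, col x), so G is abelian.

Yes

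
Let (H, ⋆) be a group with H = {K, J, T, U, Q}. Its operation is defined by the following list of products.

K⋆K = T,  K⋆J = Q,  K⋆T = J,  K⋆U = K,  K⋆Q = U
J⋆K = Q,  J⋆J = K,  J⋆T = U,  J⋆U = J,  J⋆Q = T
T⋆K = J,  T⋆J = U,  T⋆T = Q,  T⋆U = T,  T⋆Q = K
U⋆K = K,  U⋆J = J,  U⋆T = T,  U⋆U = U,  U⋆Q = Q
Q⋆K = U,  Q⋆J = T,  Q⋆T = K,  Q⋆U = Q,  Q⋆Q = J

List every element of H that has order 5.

Identity is U. Compute the order of each non-identity element by repeated multiplication:
  K: K → T → J → Q → U  (order 5)
  J: J → K → Q → T → U  (order 5)
  T: T → Q → K → J → U  (order 5)
  Q: Q → J → T → K → U  (order 5)
Elements of order 5: {J, K, Q, T}.

{J, K, Q, T}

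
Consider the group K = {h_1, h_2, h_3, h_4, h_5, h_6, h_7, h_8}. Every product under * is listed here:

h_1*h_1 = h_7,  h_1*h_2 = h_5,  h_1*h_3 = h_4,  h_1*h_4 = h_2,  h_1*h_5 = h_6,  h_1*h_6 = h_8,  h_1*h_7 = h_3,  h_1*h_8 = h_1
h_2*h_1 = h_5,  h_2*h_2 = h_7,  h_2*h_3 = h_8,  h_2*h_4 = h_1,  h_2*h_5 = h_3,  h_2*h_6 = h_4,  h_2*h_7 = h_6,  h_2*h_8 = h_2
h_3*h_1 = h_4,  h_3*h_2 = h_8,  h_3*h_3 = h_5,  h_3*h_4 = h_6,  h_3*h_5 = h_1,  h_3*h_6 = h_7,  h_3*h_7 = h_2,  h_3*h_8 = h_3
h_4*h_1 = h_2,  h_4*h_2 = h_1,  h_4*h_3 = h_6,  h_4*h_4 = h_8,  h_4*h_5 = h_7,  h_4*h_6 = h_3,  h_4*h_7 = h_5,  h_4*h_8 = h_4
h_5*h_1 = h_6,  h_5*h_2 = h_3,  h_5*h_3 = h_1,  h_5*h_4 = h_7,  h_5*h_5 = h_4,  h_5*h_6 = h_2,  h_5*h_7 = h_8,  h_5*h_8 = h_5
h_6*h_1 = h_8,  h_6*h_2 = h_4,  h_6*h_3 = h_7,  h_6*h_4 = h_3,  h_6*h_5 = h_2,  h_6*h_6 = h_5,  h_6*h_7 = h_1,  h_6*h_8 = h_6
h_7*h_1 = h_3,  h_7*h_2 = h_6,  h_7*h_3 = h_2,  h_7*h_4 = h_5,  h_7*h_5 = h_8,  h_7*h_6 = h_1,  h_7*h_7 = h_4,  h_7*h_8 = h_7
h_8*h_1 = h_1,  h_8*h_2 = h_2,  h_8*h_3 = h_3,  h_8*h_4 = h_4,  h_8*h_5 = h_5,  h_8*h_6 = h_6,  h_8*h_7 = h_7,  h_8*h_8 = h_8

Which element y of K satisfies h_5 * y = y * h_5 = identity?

First locate the identity: row h_8 matches the header, so h_8 is the identity.
Scan row h_5 for h_8: h_5 * h_7 = h_8. Hence h_5^(-1) = h_7.

h_7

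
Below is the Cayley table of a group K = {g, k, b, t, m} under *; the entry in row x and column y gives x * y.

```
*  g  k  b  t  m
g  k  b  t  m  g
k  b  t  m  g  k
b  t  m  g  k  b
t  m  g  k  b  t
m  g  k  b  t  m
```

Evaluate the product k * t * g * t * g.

k * t = g
g * g = k
k * t = g
g * g = k
(Structurally, K here is isomorphic to the cyclic group Z_5.)

k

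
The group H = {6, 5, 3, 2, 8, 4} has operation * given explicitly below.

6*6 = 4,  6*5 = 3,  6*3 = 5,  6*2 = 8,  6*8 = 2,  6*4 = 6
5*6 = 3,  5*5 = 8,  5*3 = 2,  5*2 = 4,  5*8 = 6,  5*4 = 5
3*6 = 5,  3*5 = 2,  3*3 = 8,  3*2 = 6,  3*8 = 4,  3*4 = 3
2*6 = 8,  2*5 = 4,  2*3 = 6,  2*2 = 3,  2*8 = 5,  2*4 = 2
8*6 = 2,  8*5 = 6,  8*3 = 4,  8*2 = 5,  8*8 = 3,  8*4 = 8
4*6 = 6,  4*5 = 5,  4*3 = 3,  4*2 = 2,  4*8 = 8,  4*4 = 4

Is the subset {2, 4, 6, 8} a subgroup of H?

No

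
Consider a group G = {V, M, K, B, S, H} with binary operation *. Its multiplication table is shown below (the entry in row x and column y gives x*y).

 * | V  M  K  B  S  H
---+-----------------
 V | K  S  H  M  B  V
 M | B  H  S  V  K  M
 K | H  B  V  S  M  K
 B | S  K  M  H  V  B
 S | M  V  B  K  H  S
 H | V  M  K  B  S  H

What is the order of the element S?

The identity element is H (its row matches the header).
S^1 = S
S^2 = S*S = H
The first power of S equal to the identity is S^2, so ord(S) = 2.

2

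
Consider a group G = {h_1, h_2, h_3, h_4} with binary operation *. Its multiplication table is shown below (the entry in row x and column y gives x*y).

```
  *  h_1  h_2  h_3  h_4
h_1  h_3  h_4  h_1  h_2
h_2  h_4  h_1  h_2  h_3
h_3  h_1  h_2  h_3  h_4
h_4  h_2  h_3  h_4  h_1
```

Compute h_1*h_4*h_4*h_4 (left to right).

h_1*h_4 = h_2
h_2*h_4 = h_3
h_3*h_4 = h_4

h_4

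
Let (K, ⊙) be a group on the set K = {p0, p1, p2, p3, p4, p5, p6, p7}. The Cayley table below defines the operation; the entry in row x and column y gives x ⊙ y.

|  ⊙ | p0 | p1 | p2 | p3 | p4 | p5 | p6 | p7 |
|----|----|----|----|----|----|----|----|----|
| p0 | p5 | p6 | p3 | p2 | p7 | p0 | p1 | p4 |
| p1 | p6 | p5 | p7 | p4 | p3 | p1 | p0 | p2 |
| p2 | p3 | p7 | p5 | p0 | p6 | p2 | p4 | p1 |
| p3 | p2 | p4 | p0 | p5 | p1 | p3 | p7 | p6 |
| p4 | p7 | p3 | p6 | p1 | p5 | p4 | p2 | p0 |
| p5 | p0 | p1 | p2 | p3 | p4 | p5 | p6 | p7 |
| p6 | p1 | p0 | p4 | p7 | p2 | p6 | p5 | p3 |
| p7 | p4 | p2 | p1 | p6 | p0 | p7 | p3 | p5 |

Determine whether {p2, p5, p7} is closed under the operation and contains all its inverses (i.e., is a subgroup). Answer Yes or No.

No

p2 ⊙ p7 = p1, which is not in {p2, p5, p7}.
The subset is not closed under ⊙, so it is not a subgroup.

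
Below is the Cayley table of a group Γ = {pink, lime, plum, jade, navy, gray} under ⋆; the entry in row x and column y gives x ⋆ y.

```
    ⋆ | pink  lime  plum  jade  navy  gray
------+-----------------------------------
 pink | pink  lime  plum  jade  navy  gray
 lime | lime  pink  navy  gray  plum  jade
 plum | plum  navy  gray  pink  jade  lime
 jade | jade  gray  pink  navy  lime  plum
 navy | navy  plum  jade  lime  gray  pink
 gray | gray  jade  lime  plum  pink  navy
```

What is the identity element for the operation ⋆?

The identity e satisfies e ⋆ x = x for all x, so its row in the table reproduces the column headers.
Row pink reads: pink, lime, plum, jade, navy, gray — exactly the header order. So pink is the identity.

pink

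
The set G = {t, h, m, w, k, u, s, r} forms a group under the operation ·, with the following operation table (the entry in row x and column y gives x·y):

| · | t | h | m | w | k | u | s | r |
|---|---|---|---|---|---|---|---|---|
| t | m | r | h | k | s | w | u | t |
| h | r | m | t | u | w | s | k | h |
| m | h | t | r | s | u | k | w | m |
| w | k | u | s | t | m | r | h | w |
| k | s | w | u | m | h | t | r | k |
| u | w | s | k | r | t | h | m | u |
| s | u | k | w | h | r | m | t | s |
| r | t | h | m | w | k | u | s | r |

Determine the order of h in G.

4

The identity element is r (its row matches the header).
h^1 = h
h^2 = h·h = m
h^3 = m·h = t
h^4 = t·h = r
The first power of h equal to the identity is h^4, so ord(h) = 4.
(Structurally, G here is isomorphic to the cyclic group Z_8.)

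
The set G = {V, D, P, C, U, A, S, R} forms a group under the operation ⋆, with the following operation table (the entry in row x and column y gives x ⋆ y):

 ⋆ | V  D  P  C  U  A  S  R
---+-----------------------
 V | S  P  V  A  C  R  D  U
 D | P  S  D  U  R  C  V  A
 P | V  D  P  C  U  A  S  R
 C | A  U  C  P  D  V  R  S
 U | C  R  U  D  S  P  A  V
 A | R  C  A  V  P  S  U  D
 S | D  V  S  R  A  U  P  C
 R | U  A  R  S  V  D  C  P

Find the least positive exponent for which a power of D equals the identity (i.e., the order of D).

4

The identity element is P (its row matches the header).
D^1 = D
D^2 = D ⋆ D = S
D^3 = S ⋆ D = V
D^4 = V ⋆ D = P
The first power of D equal to the identity is D^4, so ord(D) = 4.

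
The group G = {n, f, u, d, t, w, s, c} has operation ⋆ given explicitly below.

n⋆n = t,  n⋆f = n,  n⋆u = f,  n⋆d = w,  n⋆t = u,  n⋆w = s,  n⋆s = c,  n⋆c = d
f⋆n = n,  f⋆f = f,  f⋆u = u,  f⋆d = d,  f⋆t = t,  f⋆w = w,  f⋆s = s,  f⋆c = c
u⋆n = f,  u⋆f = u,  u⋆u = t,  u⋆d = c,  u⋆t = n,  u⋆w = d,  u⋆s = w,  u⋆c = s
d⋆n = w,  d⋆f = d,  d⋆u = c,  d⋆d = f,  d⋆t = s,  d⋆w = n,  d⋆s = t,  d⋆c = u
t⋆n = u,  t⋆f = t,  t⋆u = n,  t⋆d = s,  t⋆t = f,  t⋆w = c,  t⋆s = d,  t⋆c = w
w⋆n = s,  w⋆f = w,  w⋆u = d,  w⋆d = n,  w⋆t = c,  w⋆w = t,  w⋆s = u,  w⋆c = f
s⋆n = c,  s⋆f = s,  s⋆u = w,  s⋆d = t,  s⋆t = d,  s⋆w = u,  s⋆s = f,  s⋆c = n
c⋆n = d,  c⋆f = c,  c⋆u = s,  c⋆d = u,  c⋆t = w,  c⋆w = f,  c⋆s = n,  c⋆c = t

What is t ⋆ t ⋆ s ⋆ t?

d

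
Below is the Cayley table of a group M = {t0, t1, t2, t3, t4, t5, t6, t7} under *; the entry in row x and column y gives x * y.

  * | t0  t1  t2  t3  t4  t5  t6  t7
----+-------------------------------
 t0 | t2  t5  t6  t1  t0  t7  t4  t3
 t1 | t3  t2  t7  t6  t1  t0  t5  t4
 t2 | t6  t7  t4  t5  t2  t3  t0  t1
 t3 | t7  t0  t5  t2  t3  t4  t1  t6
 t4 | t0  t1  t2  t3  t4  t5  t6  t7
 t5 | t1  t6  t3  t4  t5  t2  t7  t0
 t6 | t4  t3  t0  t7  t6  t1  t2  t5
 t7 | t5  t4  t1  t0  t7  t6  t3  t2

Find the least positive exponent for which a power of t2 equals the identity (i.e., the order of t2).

The identity element is t4 (its row matches the header).
t2^1 = t2
t2^2 = t2 * t2 = t4
The first power of t2 equal to the identity is t2^2, so ord(t2) = 2.

2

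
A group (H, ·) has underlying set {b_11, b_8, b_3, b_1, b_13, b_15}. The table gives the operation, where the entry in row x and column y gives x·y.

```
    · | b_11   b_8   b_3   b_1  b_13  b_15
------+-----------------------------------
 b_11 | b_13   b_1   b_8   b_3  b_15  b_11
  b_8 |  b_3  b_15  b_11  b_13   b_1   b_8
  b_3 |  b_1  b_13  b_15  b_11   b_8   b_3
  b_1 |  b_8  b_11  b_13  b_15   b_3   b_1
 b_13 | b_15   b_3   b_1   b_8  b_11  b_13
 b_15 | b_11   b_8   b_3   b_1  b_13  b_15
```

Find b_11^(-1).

First locate the identity: row b_15 matches the header, so b_15 is the identity.
Scan row b_11 for b_15: b_11·b_13 = b_15. Hence b_11^(-1) = b_13.

b_13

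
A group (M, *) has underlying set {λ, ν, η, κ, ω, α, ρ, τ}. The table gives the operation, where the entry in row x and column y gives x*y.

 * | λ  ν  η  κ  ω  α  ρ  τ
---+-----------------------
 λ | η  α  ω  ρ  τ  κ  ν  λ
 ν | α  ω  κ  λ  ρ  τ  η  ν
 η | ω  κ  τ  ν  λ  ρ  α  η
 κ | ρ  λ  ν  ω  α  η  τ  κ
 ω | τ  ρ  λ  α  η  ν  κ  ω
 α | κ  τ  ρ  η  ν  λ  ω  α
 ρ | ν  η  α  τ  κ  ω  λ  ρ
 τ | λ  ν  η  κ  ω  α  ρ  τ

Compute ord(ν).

The identity element is τ (its row matches the header).
ν^1 = ν
ν^2 = ν*ν = ω
ν^3 = ω*ν = ρ
ν^4 = ρ*ν = η
ν^5 = η*ν = κ
ν^6 = κ*ν = λ
ν^7 = λ*ν = α
ν^8 = α*ν = τ
The first power of ν equal to the identity is ν^8, so ord(ν) = 8.

8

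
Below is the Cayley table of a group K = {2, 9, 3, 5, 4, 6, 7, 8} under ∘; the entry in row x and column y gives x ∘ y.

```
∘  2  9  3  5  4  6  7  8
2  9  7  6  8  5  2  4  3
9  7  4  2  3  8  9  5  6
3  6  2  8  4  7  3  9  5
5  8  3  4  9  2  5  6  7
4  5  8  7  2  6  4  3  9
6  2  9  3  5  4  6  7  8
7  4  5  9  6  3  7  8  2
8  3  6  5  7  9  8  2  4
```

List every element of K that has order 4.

Identity is 6. Compute the order of each non-identity element by repeated multiplication:
  2: 2 → 9 → 7 → 4 → 5 → 8 → 3 → 6  (order 8)
  9: 9 → 4 → 8 → 6  (order 4)
  3: 3 → 8 → 5 → 4 → 7 → 9 → 2 → 6  (order 8)
  5: 5 → 9 → 3 → 4 → 2 → 8 → 7 → 6  (order 8)
  4: 4 → 6  (order 2)
  7: 7 → 8 → 2 → 4 → 3 → 9 → 5 → 6  (order 8)
  8: 8 → 4 → 9 → 6  (order 4)
Elements of order 4: {8, 9}.

{8, 9}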